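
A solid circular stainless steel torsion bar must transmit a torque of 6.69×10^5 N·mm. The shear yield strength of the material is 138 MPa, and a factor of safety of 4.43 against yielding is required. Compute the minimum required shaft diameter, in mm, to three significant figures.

Allowable shear stress τ_allow = 138/4.43 = 31.15 MPa.
For a solid shaft τ = 16T/(πd³), so d³ = 16T/(π τ_allow) = 16×669000/(π×31.15) = 109400 mm³.
d = (109400)^(1/3) = 47.82 mm.

d = 47.8 mm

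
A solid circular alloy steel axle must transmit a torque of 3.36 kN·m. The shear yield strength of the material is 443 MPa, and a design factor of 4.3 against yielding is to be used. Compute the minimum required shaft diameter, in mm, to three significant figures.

Allowable shear stress τ_allow = 443/4.3 = 103.0 MPa.
For a solid shaft τ = 16T/(πd³), so d³ = 16T/(π τ_allow) = 16×3360000/(π×103.0) = 166100 mm³.
d = (166100)^(1/3) = 54.97 mm.

d = 55.0 mm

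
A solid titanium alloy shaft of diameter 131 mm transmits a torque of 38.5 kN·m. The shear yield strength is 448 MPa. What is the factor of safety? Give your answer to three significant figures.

n = 5.14

τ = 16T/(πd³) = 16×3.8500×10^7/(π×131³) = 87.22 MPa.
n = τ_limit/τ = 448/87.22 = 5.136.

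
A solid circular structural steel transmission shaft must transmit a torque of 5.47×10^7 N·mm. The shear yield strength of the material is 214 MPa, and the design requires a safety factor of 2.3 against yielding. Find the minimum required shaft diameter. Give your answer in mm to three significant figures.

d = 144 mm

Allowable shear stress τ_allow = 214/2.3 = 93.04 MPa.
For a solid shaft τ = 16T/(πd³), so d³ = 16T/(π τ_allow) = 16×5.4700×10^7/(π×93.04) = 2.994×10^6 mm³.
d = (2.994×10^6)^(1/3) = 144.1 mm.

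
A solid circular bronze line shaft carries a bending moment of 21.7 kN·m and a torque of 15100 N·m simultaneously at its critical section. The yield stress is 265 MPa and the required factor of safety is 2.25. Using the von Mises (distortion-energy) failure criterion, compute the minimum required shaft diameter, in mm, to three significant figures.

d = 130 mm

σ_allow = σ_y/n = 265/2.25 = 117.8 MPa.
For a solid shaft σ_b = 32M/(πd³) and τ = 16T/(πd³), so the von Mises stress is σ' = (16/πd³)·√(4M²+3T²).
√(4M²+3T²) = √(4×(2.170×10^7)² + 3×(1.510×10^7)²) = 5.067×10^7 N·mm.
d³ = 16×5.067×10^7/(π×117.8) = 2.191×10^6 mm³.
d = 129.9 mm.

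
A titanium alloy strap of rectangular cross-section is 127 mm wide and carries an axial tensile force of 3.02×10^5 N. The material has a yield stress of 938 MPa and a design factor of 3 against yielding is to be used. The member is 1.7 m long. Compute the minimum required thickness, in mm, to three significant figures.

t = 7.61 mm

σ_allow = 938/3 = 312.7 MPa.
Required area A = F/σ_allow = 302000/312.7 = 965.9 mm².
t = A/w = 965.9/127 = 7.605 mm.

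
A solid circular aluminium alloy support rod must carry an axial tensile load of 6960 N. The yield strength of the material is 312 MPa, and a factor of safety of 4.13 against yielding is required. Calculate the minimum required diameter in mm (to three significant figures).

d = 10.8 mm

Allowable stress σ_allow = 312/4.13 = 75.54 MPa.
Required area A = F/σ_allow = 6960.0/75.54 = 92.13 mm².
A = πd²/4 → d = √(4A/π) = 10.83 mm.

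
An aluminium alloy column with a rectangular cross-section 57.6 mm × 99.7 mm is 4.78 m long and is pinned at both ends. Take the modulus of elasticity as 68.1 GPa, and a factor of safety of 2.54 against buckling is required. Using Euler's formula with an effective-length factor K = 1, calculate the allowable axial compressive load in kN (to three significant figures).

Buckling occurs about the weak axis: I_min = h·b³/12 = 99.7×57.6³/12 = 1.588×10^6 mm⁴ (b = 57.6 mm is the smaller dimension).
Effective length L_e = KL = 1×4.78 m = 4780 mm.
Euler critical load P_cr = π²EI/L_e² = π²×68100×1.588×10^6/4780² = 46710 N.
P_allow = P_cr/n = 46710/2.54 = 18390 N.

P_allow = 18.4 kN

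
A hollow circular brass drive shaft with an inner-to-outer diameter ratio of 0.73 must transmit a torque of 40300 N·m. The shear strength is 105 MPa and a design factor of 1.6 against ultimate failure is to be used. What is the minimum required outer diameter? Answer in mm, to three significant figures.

τ_allow = 105/1.6 = 65.62 MPa.
For a hollow shaft τ = 16T/[πd_o³(1−k⁴)] with k = 0.73, so 1−k⁴ = 0.7160.
d_o³ = 16T/[π τ_allow (1−k⁴)] = 16×4.0300×10^7/(π×65.62×0.7160) = 4.368×10^6 mm³.
d_o = 163.5 mm.

d_o = 163 mm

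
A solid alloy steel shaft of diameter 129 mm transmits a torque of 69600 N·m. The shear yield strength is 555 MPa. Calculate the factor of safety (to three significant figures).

n = 3.36

τ = 16T/(πd³) = 16×6.9600×10^7/(π×129³) = 165.1 MPa.
n = τ_limit/τ = 555/165.1 = 3.361.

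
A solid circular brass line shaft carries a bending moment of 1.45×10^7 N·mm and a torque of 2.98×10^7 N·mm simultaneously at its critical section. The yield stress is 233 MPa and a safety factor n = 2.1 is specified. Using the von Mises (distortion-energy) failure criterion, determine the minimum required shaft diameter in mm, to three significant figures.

σ_allow = σ_y/n = 233/2.1 = 111.0 MPa.
For a solid shaft σ_b = 32M/(πd³) and τ = 16T/(πd³), so the von Mises stress is σ' = (16/πd³)·√(4M²+3T²).
√(4M²+3T²) = √(4×(1.450×10^7)² + 3×(2.980×10^7)²) = 5.920×10^7 N·mm.
d³ = 16×5.920×10^7/(π×111.0) = 2.718×10^6 mm³.
d = 139.5 mm.

d = 140 mm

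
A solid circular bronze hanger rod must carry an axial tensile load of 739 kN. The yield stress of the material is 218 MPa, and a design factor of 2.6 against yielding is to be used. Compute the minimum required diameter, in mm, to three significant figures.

Allowable stress σ_allow = 218/2.6 = 83.85 MPa.
Required area A = F/σ_allow = 739000/83.85 = 8814 mm².
A = πd²/4 → d = √(4A/π) = 105.9 mm.

d = 106 mm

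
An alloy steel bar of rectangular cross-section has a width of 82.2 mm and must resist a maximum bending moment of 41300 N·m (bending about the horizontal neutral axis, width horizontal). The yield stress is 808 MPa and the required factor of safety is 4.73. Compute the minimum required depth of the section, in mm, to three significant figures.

σ_allow = 808/4.73 = 170.8 MPa.
For a rectangular section σ = 6M/(bh²), so h² = 6M/(b σ_allow) = 6×4.1300×10^7/(82.2×170.8) = 17650 mm².
h = 132.8 mm.

h = 133 mm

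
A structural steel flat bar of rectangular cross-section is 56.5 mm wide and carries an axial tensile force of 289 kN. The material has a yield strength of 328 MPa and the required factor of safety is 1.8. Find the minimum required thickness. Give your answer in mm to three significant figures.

σ_allow = 328/1.8 = 182.2 MPa.
Required area A = F/σ_allow = 289000/182.2 = 1586 mm².
t = A/w = 1586/56.5 = 28.07 mm.

t = 28.1 mm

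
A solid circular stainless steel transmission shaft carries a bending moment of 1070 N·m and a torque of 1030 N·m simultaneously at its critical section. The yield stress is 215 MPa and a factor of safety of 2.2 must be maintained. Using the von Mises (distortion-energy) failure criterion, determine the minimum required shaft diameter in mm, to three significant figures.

d = 52.6 mm

σ_allow = σ_y/n = 215/2.2 = 97.73 MPa.
For a solid shaft σ_b = 32M/(πd³) and τ = 16T/(πd³), so the von Mises stress is σ' = (16/πd³)·√(4M²+3T²).
√(4M²+3T²) = √(4×(1.070×10^6)² + 3×(1.030×10^6)²) = 2.786×10^6 N·mm.
d³ = 16×2.786×10^6/(π×97.73) = 145200 mm³.
d = 52.56 mm.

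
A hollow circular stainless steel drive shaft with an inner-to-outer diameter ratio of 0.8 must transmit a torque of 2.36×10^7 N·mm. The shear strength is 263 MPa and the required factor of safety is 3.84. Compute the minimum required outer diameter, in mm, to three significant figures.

τ_allow = 263/3.84 = 68.49 MPa.
For a hollow shaft τ = 16T/[πd_o³(1−k⁴)] with k = 0.8, so 1−k⁴ = 0.5904.
d_o³ = 16T/[π τ_allow (1−k⁴)] = 16×2.3600×10^7/(π×68.49×0.5904) = 2.972×10^6 mm³.
d_o = 143.8 mm.

d_o = 144 mm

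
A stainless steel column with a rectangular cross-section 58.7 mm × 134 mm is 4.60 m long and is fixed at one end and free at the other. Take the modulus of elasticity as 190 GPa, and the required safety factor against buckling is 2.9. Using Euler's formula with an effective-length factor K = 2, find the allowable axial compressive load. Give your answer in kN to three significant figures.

P_allow = 17.3 kN

Buckling occurs about the weak axis: I_min = h·b³/12 = 134×58.7³/12 = 2.259×10^6 mm⁴ (b = 58.7 mm is the smaller dimension).
Effective length L_e = KL = 2×4.60 m = 9200 mm.
Euler critical load P_cr = π²EI/L_e² = π²×190000×2.259×10^6/9200² = 50040 N.
P_allow = P_cr/n = 50040/2.9 = 17260 N.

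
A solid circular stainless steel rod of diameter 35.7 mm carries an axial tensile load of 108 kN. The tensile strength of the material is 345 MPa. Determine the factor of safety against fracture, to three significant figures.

A = πd²/4 = 1001 mm².
σ = F/A = 108000/1001 = 107.9 MPa.
n = 345/107.9 = 3.198.

n = 3.20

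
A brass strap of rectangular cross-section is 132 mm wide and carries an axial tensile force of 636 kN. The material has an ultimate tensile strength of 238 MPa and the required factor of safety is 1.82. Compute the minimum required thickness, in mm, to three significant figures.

σ_allow = 238/1.82 = 130.8 MPa.
Required area A = F/σ_allow = 636000/130.8 = 4864 mm².
t = A/w = 4864/132 = 36.84 mm.

t = 36.8 mm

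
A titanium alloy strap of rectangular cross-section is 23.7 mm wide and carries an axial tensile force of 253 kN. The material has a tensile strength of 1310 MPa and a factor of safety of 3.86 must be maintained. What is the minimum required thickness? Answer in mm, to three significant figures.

σ_allow = 1310/3.86 = 339.4 MPa.
Required area A = F/σ_allow = 253000/339.4 = 745.5 mm².
t = A/w = 745.5/23.7 = 31.45 mm.

t = 31.5 mm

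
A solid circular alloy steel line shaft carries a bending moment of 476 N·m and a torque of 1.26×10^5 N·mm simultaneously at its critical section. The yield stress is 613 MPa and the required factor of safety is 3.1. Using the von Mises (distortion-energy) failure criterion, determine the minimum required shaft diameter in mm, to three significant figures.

d = 29.3 mm

σ_allow = σ_y/n = 613/3.1 = 197.7 MPa.
For a solid shaft σ_b = 32M/(πd³) and τ = 16T/(πd³), so the von Mises stress is σ' = (16/πd³)·√(4M²+3T²).
√(4M²+3T²) = √(4×(476000)² + 3×(126000)²) = 976700 N·mm.
d³ = 16×976700/(π×197.7) = 25160 mm³.
d = 29.30 mm.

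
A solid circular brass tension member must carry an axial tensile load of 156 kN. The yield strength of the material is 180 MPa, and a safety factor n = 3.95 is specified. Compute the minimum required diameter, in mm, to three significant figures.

d = 66.0 mm

Allowable stress σ_allow = 180/3.95 = 45.57 MPa.
Required area A = F/σ_allow = 156000/45.57 = 3423 mm².
A = πd²/4 → d = √(4A/π) = 66.02 mm.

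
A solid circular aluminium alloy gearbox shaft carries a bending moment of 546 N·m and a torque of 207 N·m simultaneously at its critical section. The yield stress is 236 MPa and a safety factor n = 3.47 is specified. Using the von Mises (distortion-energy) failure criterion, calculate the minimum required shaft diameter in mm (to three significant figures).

σ_allow = σ_y/n = 236/3.47 = 68.01 MPa.
For a solid shaft σ_b = 32M/(πd³) and τ = 16T/(πd³), so the von Mises stress is σ' = (16/πd³)·√(4M²+3T²).
√(4M²+3T²) = √(4×(546000)² + 3×(207000)²) = 1.149×10^6 N·mm.
d³ = 16×1.149×10^6/(π×68.01) = 86070 mm³.
d = 44.15 mm.

d = 44.2 mm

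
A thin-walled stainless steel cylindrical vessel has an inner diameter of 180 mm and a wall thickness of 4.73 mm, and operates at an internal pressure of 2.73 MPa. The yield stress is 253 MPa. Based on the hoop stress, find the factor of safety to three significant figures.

σ_h = pD/(2t) = 2.73×180/(2×4.73) = 51.95 MPa.
n = 253/51.95 = 4.871.

n = 4.87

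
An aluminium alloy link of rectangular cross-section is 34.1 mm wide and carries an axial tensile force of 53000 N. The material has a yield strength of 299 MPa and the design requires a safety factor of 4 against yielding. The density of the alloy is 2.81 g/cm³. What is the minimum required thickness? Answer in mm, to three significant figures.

σ_allow = 299/4 = 74.75 MPa.
Required area A = F/σ_allow = 53000/74.75 = 709.0 mm².
t = A/w = 709.0/34.1 = 20.79 mm.

t = 20.8 mm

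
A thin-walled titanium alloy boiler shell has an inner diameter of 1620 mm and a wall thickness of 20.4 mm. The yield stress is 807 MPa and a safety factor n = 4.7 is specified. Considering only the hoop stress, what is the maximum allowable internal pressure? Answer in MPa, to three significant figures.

p_allow = 4.32 MPa

σ_allow = 807/4.7 = 171.7 MPa.
σ_h = pD/(2t) → p_allow = 2σ_allow t/D = 2×171.7×20.4/1620 = 4.324 MPa.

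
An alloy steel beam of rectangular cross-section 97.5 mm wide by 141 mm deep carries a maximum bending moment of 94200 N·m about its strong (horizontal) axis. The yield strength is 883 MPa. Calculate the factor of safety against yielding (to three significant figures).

Section modulus S = bh²/6 = 97.5×141²/6 = 323100 mm³.
σ = M/S = 9.4200×10^7/323100 = 291.6 MPa.
n = 883/291.6 = 3.028.

n = 3.03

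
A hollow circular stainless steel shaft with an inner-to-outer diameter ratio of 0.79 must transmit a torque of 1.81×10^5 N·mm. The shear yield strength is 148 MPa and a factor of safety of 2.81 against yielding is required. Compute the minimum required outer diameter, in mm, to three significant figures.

d_o = 30.6 mm

τ_allow = 148/2.81 = 52.67 MPa.
For a hollow shaft τ = 16T/[πd_o³(1−k⁴)] with k = 0.79, so 1−k⁴ = 0.6105.
d_o³ = 16T/[π τ_allow (1−k⁴)] = 16×181000/(π×52.67×0.6105) = 28670 mm³.
d_o = 30.61 mm.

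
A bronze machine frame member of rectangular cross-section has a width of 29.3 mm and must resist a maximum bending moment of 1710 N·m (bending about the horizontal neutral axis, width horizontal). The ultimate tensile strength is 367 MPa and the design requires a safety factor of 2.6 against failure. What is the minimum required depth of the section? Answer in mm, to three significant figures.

σ_allow = 367/2.6 = 141.2 MPa.
For a rectangular section σ = 6M/(bh²), so h² = 6M/(b σ_allow) = 6×1710000/(29.3×141.2) = 2481 mm².
h = 49.81 mm.

h = 49.8 mm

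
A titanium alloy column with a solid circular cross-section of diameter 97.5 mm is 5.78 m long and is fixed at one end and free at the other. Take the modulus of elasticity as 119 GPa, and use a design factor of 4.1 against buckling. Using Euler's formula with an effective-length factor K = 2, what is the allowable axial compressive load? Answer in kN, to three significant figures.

P_allow = 9.51 kN

I = πd⁴/64 = π×97.5⁴/64 = 4.436×10^6 mm⁴.
Effective length L_e = KL = 2×5.78 m = 11560 mm.
Euler critical load P_cr = π²EI/L_e² = π²×119000×4.436×10^6/11560² = 38990 N.
P_allow = P_cr/n = 38990/4.1 = 9509 N.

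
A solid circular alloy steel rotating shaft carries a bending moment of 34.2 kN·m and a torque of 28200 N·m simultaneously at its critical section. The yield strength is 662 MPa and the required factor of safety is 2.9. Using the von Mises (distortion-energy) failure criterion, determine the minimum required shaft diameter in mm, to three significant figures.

d = 123 mm

σ_allow = σ_y/n = 662/2.9 = 228.3 MPa.
For a solid shaft σ_b = 32M/(πd³) and τ = 16T/(πd³), so the von Mises stress is σ' = (16/πd³)·√(4M²+3T²).
√(4M²+3T²) = √(4×(3.420×10^7)² + 3×(2.820×10^7)²) = 8.405×10^7 N·mm.
d³ = 16×8.405×10^7/(π×228.3) = 1.875×10^6 mm³.
d = 123.3 mm.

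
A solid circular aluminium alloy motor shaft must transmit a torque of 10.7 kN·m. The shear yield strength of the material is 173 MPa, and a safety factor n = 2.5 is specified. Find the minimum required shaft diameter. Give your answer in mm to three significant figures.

Allowable shear stress τ_allow = 173/2.5 = 69.20 MPa.
For a solid shaft τ = 16T/(πd³), so d³ = 16T/(π τ_allow) = 16×1.0700×10^7/(π×69.20) = 787500 mm³.
d = (787500)^(1/3) = 92.35 mm.

d = 92.3 mm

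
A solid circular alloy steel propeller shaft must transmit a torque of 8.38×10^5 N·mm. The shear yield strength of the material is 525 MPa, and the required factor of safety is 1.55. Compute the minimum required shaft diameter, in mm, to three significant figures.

d = 23.3 mm

Allowable shear stress τ_allow = 525/1.55 = 338.7 MPa.
For a solid shaft τ = 16T/(πd³), so d³ = 16T/(π τ_allow) = 16×838000/(π×338.7) = 12600 mm³.
d = (12600)^(1/3) = 23.27 mm.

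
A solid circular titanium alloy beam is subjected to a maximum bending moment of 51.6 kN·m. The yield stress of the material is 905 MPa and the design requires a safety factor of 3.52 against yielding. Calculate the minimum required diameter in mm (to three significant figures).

σ_allow = 905/3.52 = 257.1 MPa.
For a solid circular section σ = 32M/(πd³), so d³ = 32M/(π σ_allow) = 32×5.1600×10^7/(π×257.1) = 2.044×10^6 mm³.
d = 126.9 mm.

d = 127 mm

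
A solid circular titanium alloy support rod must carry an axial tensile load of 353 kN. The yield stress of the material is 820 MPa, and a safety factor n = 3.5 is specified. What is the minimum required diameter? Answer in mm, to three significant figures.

Allowable stress σ_allow = 820/3.5 = 234.3 MPa.
Required area A = F/σ_allow = 353000/234.3 = 1507 mm².
A = πd²/4 → d = √(4A/π) = 43.80 mm.

d = 43.8 mm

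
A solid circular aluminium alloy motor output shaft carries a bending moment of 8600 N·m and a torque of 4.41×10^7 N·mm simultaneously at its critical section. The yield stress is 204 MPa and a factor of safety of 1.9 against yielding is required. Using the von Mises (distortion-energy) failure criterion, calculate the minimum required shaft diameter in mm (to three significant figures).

d = 155 mm

σ_allow = σ_y/n = 204/1.9 = 107.4 MPa.
For a solid shaft σ_b = 32M/(πd³) and τ = 16T/(πd³), so the von Mises stress is σ' = (16/πd³)·√(4M²+3T²).
√(4M²+3T²) = √(4×(8.600×10^6)² + 3×(4.410×10^7)²) = 7.830×10^7 N·mm.
d³ = 16×7.830×10^7/(π×107.4) = 3.714×10^6 mm³.
d = 154.9 mm.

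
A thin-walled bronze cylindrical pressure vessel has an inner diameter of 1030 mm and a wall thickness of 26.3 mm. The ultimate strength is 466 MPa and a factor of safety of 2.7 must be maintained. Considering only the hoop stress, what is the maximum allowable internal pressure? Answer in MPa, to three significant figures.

σ_allow = 466/2.7 = 172.6 MPa.
σ_h = pD/(2t) → p_allow = 2σ_allow t/D = 2×172.6×26.3/1030 = 8.814 MPa.

p_allow = 8.81 MPa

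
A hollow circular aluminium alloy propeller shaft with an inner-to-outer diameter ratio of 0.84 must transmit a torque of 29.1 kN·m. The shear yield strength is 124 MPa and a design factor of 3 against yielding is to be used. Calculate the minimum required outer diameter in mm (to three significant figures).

d_o = 193 mm

τ_allow = 124/3 = 41.33 MPa.
For a hollow shaft τ = 16T/[πd_o³(1−k⁴)] with k = 0.84, so 1−k⁴ = 0.5021.
d_o³ = 16T/[π τ_allow (1−k⁴)] = 16×2.9100×10^7/(π×41.33×0.5021) = 7.141×10^6 mm³.
d_o = 192.6 mm.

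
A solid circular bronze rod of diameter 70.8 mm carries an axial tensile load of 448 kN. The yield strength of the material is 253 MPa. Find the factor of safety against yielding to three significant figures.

A = πd²/4 = 3937 mm².
σ = F/A = 448000/3937 = 113.8 MPa.
n = 253/113.8 = 2.223.

n = 2.22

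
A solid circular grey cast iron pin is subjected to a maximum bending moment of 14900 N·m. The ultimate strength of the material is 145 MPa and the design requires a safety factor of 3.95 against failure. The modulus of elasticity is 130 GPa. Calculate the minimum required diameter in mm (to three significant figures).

σ_allow = 145/3.95 = 36.71 MPa.
For a solid circular section σ = 32M/(πd³), so d³ = 32M/(π σ_allow) = 32×1.4900×10^7/(π×36.71) = 4.134×10^6 mm³.
d = 160.5 mm.

d = 160 mm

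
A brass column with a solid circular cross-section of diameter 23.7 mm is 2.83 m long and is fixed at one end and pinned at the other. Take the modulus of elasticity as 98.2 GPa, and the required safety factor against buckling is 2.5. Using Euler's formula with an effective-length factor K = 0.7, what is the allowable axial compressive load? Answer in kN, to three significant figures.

P_allow = 1.53 kN

I = πd⁴/64 = π×23.7⁴/64 = 15490 mm⁴.
Effective length L_e = KL = 0.7×2.83 m = 1981 mm.
Euler critical load P_cr = π²EI/L_e² = π²×98200×15490/1981² = 3825 N.
P_allow = P_cr/n = 3825/2.5 = 1530 N.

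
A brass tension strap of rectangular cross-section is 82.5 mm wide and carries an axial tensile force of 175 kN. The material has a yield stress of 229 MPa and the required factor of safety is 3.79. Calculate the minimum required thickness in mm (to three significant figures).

t = 35.1 mm

σ_allow = 229/3.79 = 60.42 MPa.
Required area A = F/σ_allow = 175000/60.42 = 2896 mm².
t = A/w = 2896/82.5 = 35.11 mm.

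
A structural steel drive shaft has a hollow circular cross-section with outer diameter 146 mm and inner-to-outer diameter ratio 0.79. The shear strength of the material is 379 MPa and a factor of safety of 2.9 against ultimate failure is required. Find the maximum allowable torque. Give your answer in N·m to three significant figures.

τ_allow = 379/2.9 = 130.7 MPa.
For a hollow shaft T_allow = τ_allow·πd_o³(1−k⁴)/16 with 1−k⁴ = 0.6105, so πd_o³(1−k⁴)/16 = 373100 mm³.
T_allow = 130.7×373100 = 4.875×10^7 N·mm = 48750 N·m.

T_allow = 48800 N·m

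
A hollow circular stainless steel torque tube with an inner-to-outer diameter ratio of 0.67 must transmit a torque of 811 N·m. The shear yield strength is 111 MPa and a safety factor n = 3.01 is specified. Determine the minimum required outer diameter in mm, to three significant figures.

τ_allow = 111/3.01 = 36.88 MPa.
For a hollow shaft τ = 16T/[πd_o³(1−k⁴)] with k = 0.67, so 1−k⁴ = 0.7985.
d_o³ = 16T/[π τ_allow (1−k⁴)] = 16×811000/(π×36.88×0.7985) = 140300 mm³.
d_o = 51.96 mm.

d_o = 52.0 mm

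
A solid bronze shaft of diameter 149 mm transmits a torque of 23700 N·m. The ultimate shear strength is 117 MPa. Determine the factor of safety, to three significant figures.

n = 3.21

τ = 16T/(πd³) = 16×2.3700×10^7/(π×149³) = 36.49 MPa.
n = τ_limit/τ = 117/36.49 = 3.206.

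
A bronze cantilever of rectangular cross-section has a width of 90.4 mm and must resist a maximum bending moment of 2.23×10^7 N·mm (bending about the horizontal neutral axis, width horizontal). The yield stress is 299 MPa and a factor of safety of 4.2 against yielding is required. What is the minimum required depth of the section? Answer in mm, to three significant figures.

σ_allow = 299/4.2 = 71.19 MPa.
For a rectangular section σ = 6M/(bh²), so h² = 6M/(b σ_allow) = 6×2.2300×10^7/(90.4×71.19) = 20790 mm².
h = 144.2 mm.

h = 144 mm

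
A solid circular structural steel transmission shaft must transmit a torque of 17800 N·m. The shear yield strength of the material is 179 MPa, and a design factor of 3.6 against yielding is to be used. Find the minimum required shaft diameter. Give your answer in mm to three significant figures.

d = 122 mm

Allowable shear stress τ_allow = 179/3.6 = 49.72 MPa.
For a solid shaft τ = 16T/(πd³), so d³ = 16T/(π τ_allow) = 16×1.7800×10^7/(π×49.72) = 1.823×10^6 mm³.
d = (1.823×10^6)^(1/3) = 122.2 mm.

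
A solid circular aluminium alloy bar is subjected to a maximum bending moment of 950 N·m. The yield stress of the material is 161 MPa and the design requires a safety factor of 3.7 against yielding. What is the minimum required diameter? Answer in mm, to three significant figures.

σ_allow = 161/3.7 = 43.51 MPa.
For a solid circular section σ = 32M/(πd³), so d³ = 32M/(π σ_allow) = 32×950000/(π×43.51) = 222400 mm³.
d = 60.59 mm.

d = 60.6 mm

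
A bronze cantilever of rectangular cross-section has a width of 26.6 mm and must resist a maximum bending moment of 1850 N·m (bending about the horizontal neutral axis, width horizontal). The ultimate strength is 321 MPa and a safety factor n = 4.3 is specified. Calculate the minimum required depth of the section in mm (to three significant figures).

σ_allow = 321/4.3 = 74.65 MPa.
For a rectangular section σ = 6M/(bh²), so h² = 6M/(b σ_allow) = 6×1850000/(26.6×74.65) = 5590 mm².
h = 74.77 mm.

h = 74.8 mm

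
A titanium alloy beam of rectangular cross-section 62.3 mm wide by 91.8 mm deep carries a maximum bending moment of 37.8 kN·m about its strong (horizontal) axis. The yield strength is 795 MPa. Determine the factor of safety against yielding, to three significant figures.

Section modulus S = bh²/6 = 62.3×91.8²/6 = 87500 mm³.
σ = M/S = 3.7800×10^7/87500 = 432.0 MPa.
n = 795/432.0 = 1.840.

n = 1.84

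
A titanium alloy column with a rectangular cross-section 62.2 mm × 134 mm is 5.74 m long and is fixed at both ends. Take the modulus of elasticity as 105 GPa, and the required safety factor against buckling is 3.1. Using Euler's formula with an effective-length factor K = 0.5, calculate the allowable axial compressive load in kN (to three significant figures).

Buckling occurs about the weak axis: I_min = h·b³/12 = 134×62.2³/12 = 2.687×10^6 mm⁴ (b = 62.2 mm is the smaller dimension).
Effective length L_e = KL = 0.5×5.74 m = 2870 mm.
Euler critical load P_cr = π²EI/L_e² = π²×105000×2.687×10^6/2870² = 338100 N.
P_allow = P_cr/n = 338100/3.1 = 109100 N.

P_allow = 109 kN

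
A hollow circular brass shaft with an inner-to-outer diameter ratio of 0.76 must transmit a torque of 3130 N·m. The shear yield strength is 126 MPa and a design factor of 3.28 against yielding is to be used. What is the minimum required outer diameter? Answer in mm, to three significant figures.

d_o = 85.4 mm

τ_allow = 126/3.28 = 38.41 MPa.
For a hollow shaft τ = 16T/[πd_o³(1−k⁴)] with k = 0.76, so 1−k⁴ = 0.6664.
d_o³ = 16T/[π τ_allow (1−k⁴)] = 16×3130000/(π×38.41×0.6664) = 622700 mm³.
d_o = 85.39 mm.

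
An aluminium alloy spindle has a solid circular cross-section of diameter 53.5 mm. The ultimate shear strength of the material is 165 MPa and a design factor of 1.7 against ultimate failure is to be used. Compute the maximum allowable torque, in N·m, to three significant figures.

T_allow = 2920 N·m

τ_allow = 165/1.7 = 97.06 MPa.
For a solid shaft T_allow = τ_allow·πd³/16; πd³/16 = π×53.5³/16 = 30070 mm³.
T_allow = 97.06×30070 = 2.918×10^6 N·mm = 2918 N·m.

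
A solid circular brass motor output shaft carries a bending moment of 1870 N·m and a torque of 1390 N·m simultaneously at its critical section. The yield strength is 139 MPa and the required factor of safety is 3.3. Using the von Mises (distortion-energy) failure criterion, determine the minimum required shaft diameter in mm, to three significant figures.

d = 81.3 mm

σ_allow = σ_y/n = 139/3.3 = 42.12 MPa.
For a solid shaft σ_b = 32M/(πd³) and τ = 16T/(πd³), so the von Mises stress is σ' = (16/πd³)·√(4M²+3T²).
√(4M²+3T²) = √(4×(1.870×10^6)² + 3×(1.390×10^6)²) = 4.448×10^6 N·mm.
d³ = 16×4.448×10^6/(π×42.12) = 537800 mm³.
d = 81.32 mm.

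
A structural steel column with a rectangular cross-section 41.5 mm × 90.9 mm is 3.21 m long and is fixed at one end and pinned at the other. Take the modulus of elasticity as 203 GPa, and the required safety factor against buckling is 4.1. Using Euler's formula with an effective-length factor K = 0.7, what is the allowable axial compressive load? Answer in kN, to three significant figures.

Buckling occurs about the weak axis: I_min = h·b³/12 = 90.9×41.5³/12 = 541400 mm⁴ (b = 41.5 mm is the smaller dimension).
Effective length L_e = KL = 0.7×3.21 m = 2247 mm.
Euler critical load P_cr = π²EI/L_e² = π²×203000×541400/2247² = 214800 N.
P_allow = P_cr/n = 214800/4.1 = 52400 N.

P_allow = 52.4 kN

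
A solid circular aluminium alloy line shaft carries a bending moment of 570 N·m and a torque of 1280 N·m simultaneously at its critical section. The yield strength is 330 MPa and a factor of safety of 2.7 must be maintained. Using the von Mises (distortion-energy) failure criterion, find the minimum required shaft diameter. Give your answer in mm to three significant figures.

σ_allow = σ_y/n = 330/2.7 = 122.2 MPa.
For a solid shaft σ_b = 32M/(πd³) and τ = 16T/(πd³), so the von Mises stress is σ' = (16/πd³)·√(4M²+3T²).
√(4M²+3T²) = √(4×(570000)² + 3×(1.280×10^6)²) = 2.493×10^6 N·mm.
d³ = 16×2.493×10^6/(π×122.2) = 103900 mm³.
d = 47.01 mm.

d = 47.0 mm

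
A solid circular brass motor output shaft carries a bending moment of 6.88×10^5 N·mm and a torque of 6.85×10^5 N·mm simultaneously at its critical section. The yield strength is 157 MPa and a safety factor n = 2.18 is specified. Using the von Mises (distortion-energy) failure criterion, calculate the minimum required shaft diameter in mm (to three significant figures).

d = 50.5 mm

σ_allow = σ_y/n = 157/2.18 = 72.02 MPa.
For a solid shaft σ_b = 32M/(πd³) and τ = 16T/(πd³), so the von Mises stress is σ' = (16/πd³)·√(4M²+3T²).
√(4M²+3T²) = √(4×(688000)² + 3×(685000)²) = 1.817×10^6 N·mm.
d³ = 16×1.817×10^6/(π×72.02) = 128500 mm³.
d = 50.46 mm.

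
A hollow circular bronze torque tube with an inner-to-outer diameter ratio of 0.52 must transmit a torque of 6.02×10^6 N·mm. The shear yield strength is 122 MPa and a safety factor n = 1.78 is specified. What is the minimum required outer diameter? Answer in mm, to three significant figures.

τ_allow = 122/1.78 = 68.54 MPa.
For a hollow shaft τ = 16T/[πd_o³(1−k⁴)] with k = 0.52, so 1−k⁴ = 0.9269.
d_o³ = 16T/[π τ_allow (1−k⁴)] = 16×6020000/(π×68.54×0.9269) = 482600 mm³.
d_o = 78.44 mm.

d_o = 78.4 mm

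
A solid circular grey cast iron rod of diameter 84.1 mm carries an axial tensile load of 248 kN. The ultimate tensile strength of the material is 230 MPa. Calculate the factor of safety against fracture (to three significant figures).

n = 5.15

A = πd²/4 = 5555 mm².
σ = F/A = 248000/5555 = 44.64 MPa.
n = 230/44.64 = 5.152.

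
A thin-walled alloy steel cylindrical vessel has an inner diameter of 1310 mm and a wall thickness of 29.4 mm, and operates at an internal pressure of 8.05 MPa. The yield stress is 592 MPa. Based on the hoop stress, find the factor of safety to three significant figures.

σ_h = pD/(2t) = 8.05×1310/(2×29.4) = 179.3 MPa.
n = 592/179.3 = 3.301.

n = 3.30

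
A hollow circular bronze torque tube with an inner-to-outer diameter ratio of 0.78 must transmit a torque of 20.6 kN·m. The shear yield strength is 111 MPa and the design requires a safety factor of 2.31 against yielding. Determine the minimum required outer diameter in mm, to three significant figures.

d_o = 151 mm

τ_allow = 111/2.31 = 48.05 MPa.
For a hollow shaft τ = 16T/[πd_o³(1−k⁴)] with k = 0.78, so 1−k⁴ = 0.6298.
d_o³ = 16T/[π τ_allow (1−k⁴)] = 16×2.0600×10^7/(π×48.05×0.6298) = 3.466×10^6 mm³.
d_o = 151.3 mm.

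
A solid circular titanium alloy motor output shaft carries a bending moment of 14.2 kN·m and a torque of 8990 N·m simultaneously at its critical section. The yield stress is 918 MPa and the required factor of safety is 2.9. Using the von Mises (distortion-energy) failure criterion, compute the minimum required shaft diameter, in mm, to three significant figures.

σ_allow = σ_y/n = 918/2.9 = 316.6 MPa.
For a solid shaft σ_b = 32M/(πd³) and τ = 16T/(πd³), so the von Mises stress is σ' = (16/πd³)·√(4M²+3T²).
√(4M²+3T²) = √(4×(1.420×10^7)² + 3×(8.990×10^6)²) = 3.239×10^7 N·mm.
d³ = 16×3.239×10^7/(π×316.6) = 521100 mm³.
d = 80.47 mm.

d = 80.5 mm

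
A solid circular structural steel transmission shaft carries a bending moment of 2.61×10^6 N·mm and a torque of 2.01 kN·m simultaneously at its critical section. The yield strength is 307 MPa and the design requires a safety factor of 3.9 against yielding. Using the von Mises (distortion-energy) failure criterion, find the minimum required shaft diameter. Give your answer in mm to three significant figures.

d = 74.0 mm

σ_allow = σ_y/n = 307/3.9 = 78.72 MPa.
For a solid shaft σ_b = 32M/(πd³) and τ = 16T/(πd³), so the von Mises stress is σ' = (16/πd³)·√(4M²+3T²).
√(4M²+3T²) = √(4×(2.610×10^6)² + 3×(2.010×10^6)²) = 6.274×10^6 N·mm.
d³ = 16×6.274×10^6/(π×78.72) = 405900 mm³.
d = 74.04 mm.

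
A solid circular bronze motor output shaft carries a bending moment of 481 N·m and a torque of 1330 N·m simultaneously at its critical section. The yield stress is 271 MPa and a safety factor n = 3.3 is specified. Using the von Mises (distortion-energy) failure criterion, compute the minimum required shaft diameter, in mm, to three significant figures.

σ_allow = σ_y/n = 271/3.3 = 82.12 MPa.
For a solid shaft σ_b = 32M/(πd³) and τ = 16T/(πd³), so the von Mises stress is σ' = (16/πd³)·√(4M²+3T²).
√(4M²+3T²) = √(4×(481000)² + 3×(1.330×10^6)²) = 2.496×10^6 N·mm.
d³ = 16×2.496×10^6/(π×82.12) = 154800 mm³.
d = 53.70 mm.

d = 53.7 mm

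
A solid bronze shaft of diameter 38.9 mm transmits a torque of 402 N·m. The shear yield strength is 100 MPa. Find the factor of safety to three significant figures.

n = 2.88

τ = 16T/(πd³) = 16×402000/(π×38.9³) = 34.78 MPa.
n = τ_limit/τ = 100/34.78 = 2.875.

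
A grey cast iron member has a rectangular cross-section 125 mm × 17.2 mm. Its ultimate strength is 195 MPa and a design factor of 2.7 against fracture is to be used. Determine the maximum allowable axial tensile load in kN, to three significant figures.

F_allow = 155 kN

σ_allow = 195/2.7 = 72.22 MPa.
A = 125×17.2 = 2150 mm².
F_allow = σ_allow × A = 72.22×2150 = 155300 N.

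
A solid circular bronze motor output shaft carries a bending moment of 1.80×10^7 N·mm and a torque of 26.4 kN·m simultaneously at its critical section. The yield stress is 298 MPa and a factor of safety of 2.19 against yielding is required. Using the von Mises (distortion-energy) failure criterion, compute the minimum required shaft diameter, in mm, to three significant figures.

d = 130 mm

σ_allow = σ_y/n = 298/2.19 = 136.1 MPa.
For a solid shaft σ_b = 32M/(πd³) and τ = 16T/(πd³), so the von Mises stress is σ' = (16/πd³)·√(4M²+3T²).
√(4M²+3T²) = √(4×(1.800×10^7)² + 3×(2.640×10^7)²) = 5.820×10^7 N·mm.
d³ = 16×5.820×10^7/(π×136.1) = 2.178×10^6 mm³.
d = 129.6 mm.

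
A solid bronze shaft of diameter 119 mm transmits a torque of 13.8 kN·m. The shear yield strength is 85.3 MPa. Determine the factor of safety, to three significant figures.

τ = 16T/(πd³) = 16×1.3800×10^7/(π×119³) = 41.71 MPa.
n = τ_limit/τ = 85.3/41.71 = 2.045.

n = 2.05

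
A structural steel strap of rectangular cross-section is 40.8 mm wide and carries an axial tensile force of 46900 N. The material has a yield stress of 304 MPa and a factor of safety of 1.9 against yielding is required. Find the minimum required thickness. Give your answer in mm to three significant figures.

t = 7.18 mm

σ_allow = 304/1.9 = 160.0 MPa.
Required area A = F/σ_allow = 46900/160.0 = 293.1 mm².
t = A/w = 293.1/40.8 = 7.184 mm.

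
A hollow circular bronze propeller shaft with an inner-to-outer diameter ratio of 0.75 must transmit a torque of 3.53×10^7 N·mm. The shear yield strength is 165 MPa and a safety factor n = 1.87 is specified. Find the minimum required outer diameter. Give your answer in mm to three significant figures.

τ_allow = 165/1.87 = 88.24 MPa.
For a hollow shaft τ = 16T/[πd_o³(1−k⁴)] with k = 0.75, so 1−k⁴ = 0.6836.
d_o³ = 16T/[π τ_allow (1−k⁴)] = 16×3.5300×10^7/(π×88.24×0.6836) = 2.981×10^6 mm³.
d_o = 143.9 mm.

d_o = 144 mm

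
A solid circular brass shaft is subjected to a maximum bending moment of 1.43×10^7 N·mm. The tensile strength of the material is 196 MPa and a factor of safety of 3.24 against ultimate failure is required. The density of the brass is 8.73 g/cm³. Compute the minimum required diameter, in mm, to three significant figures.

d = 134 mm

σ_allow = 196/3.24 = 60.49 MPa.
For a solid circular section σ = 32M/(πd³), so d³ = 32M/(π σ_allow) = 32×1.4300×10^7/(π×60.49) = 2.408×10^6 mm³.
d = 134.0 mm.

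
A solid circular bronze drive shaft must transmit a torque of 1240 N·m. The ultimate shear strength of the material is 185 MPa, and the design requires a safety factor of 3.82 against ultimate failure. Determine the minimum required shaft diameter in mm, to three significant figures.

d = 50.7 mm

Allowable shear stress τ_allow = 185/3.82 = 48.43 MPa.
For a solid shaft τ = 16T/(πd³), so d³ = 16T/(π τ_allow) = 16×1240000/(π×48.43) = 130400 mm³.
d = (130400)^(1/3) = 50.71 mm.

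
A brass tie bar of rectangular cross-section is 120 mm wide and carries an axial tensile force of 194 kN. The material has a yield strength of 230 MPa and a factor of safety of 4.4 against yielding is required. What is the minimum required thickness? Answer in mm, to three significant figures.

t = 30.9 mm

σ_allow = 230/4.4 = 52.27 MPa.
Required area A = F/σ_allow = 194000/52.27 = 3711 mm².
t = A/w = 3711/120 = 30.93 mm.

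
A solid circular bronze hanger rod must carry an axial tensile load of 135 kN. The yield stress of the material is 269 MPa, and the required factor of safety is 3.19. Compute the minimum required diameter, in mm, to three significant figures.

Allowable stress σ_allow = 269/3.19 = 84.33 MPa.
Required area A = F/σ_allow = 135000/84.33 = 1601 mm².
A = πd²/4 → d = √(4A/π) = 45.15 mm.

d = 45.1 mm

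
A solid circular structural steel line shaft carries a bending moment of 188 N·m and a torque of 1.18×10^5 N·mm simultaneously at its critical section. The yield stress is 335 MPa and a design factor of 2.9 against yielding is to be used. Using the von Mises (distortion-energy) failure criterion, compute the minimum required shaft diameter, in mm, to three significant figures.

d = 26.6 mm

σ_allow = σ_y/n = 335/2.9 = 115.5 MPa.
For a solid shaft σ_b = 32M/(πd³) and τ = 16T/(πd³), so the von Mises stress is σ' = (16/πd³)·√(4M²+3T²).
√(4M²+3T²) = √(4×(188000)² + 3×(118000)²) = 428000 N·mm.
d³ = 16×428000/(π×115.5) = 18870 mm³.
d = 26.62 mm.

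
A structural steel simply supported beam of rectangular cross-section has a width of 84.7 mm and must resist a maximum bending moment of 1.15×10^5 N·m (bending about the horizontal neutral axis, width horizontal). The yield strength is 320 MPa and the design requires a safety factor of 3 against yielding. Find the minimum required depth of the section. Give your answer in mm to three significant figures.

h = 276 mm

σ_allow = 320/3 = 106.7 MPa.
For a rectangular section σ = 6M/(bh²), so h² = 6M/(b σ_allow) = 6×1.1500×10^8/(84.7×106.7) = 76370 mm².
h = 276.4 mm.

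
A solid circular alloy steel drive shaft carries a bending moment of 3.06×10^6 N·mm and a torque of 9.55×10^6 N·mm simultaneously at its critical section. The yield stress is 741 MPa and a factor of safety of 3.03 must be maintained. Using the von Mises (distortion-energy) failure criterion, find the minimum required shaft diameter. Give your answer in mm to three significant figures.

σ_allow = σ_y/n = 741/3.03 = 244.6 MPa.
For a solid shaft σ_b = 32M/(πd³) and τ = 16T/(πd³), so the von Mises stress is σ' = (16/πd³)·√(4M²+3T²).
√(4M²+3T²) = √(4×(3.060×10^6)² + 3×(9.550×10^6)²) = 1.764×10^7 N·mm.
d³ = 16×1.764×10^7/(π×244.6) = 367300 mm³.
d = 71.62 mm.

d = 71.6 mm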